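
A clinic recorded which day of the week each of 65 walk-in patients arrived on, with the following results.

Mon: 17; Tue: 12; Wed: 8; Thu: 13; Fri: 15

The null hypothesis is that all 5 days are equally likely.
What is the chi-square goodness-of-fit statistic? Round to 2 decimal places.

Expected count for each of the 5 categories: 65/5 = 13.
cat         O        E   (O−E)²/E
Mon        17       13      1.231
Tue        12       13      0.077
Wed         8       13      1.923
Thu        13       13      0.000
Fri        15       13      0.308
Sum = 3.54

3.54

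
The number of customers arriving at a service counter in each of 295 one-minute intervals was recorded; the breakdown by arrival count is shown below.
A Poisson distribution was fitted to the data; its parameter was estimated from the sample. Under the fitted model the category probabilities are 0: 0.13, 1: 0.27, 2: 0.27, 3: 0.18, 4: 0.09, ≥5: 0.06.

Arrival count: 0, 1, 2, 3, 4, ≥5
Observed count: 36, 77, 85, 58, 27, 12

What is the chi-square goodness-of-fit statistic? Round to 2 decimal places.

2.89

Expected counts E_i = n·p_i: 295×0.13 = 38.35, 295×0.27 = 79.65, 295×0.27 = 79.65, 295×0.18 = 53.1, 295×0.09 = 26.55, 295×0.06 = 17.7.
cat         O        E   (O−E)²/E
0          36    38.35      0.144
1          77    79.65      0.088
2          85    79.65      0.359
3          58     53.1      0.452
4          27    26.55      0.008
≥5         12     17.7      1.836
Sum = 2.89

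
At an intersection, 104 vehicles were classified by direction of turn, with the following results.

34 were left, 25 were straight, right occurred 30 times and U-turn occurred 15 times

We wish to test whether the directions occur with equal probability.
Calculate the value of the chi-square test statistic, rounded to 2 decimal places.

Expected count for each of the 4 categories: 104/4 = 26.
left: (34 − 26)²/26 = 64/26 = 2.462
straight: (25 − 26)²/26 = 1/26 = 0.038
right: (30 − 26)²/26 = 16/26 = 0.615
U-turn: (15 − 26)²/26 = 121/26 = 4.654
Sum = 7.77

7.77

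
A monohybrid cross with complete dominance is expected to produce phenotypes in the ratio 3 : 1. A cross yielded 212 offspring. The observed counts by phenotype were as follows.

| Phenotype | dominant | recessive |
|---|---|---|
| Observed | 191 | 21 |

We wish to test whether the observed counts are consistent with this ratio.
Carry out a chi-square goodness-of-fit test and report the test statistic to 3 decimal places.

Ratio total = 4. Expected counts: 212×3/4 = 159, 212×1/4 = 53.
dominant: (191 − 159)²/159 = 1024/159 = 6.4403
recessive: (21 − 53)²/53 = 1024/53 = 19.3208
Sum = 25.761

25.761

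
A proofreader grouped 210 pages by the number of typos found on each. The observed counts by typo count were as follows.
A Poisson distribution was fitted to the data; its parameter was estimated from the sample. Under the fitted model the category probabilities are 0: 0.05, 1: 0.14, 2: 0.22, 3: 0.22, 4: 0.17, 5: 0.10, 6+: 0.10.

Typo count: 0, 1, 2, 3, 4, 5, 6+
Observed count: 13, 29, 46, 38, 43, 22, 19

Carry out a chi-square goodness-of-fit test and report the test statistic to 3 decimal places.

3.788

Expected counts E_i = n·p_i: 210×0.05 = 10.5, 210×0.14 = 29.4, 210×0.22 = 46.2, 210×0.22 = 46.2, 210×0.17 = 35.7, 210×0.10 = 21, 210×0.10 = 21.
0: (13 − 10.5)²/10.5 = 6.25/10.5 = 0.5952
1: (29 − 29.4)²/29.4 = 0.16/29.4 = 0.0054
2: (46 − 46.2)²/46.2 = 0.04/46.2 = 0.0009
3: (38 − 46.2)²/46.2 = 67.24/46.2 = 1.4554
4: (43 − 35.7)²/35.7 = 53.29/35.7 = 1.4927
5: (22 − 21)²/21 = 1/21 = 0.0476
6+: (19 − 21)²/21 = 4/21 = 0.1905
Sum = 3.788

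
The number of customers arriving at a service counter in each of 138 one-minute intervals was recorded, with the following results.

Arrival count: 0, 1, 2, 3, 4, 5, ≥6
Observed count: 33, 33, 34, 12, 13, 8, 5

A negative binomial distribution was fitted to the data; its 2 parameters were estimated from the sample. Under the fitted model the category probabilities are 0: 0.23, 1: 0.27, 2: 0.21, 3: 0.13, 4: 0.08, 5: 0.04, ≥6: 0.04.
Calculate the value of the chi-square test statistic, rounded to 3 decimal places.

Expected counts E_i = n·p_i: 138×0.23 = 31.74, 138×0.27 = 37.26, 138×0.21 = 28.98, 138×0.13 = 17.94, 138×0.08 = 11.04, 138×0.04 = 5.52, 138×0.04 = 5.52.
0: (33 − 31.74)²/31.74 = 1.5876/31.74 = 0.0500
1: (33 − 37.26)²/37.26 = 18.1476/37.26 = 0.4871
2: (34 − 28.98)²/28.98 = 25.2004/28.98 = 0.8696
3: (12 − 17.94)²/17.94 = 35.2836/17.94 = 1.9668
4: (13 − 11.04)²/11.04 = 3.8416/11.04 = 0.3480
5: (8 − 5.52)²/5.52 = 6.1504/5.52 = 1.1142
≥6: (5 − 5.52)²/5.52 = 0.2704/5.52 = 0.0490
Sum = 4.885

4.885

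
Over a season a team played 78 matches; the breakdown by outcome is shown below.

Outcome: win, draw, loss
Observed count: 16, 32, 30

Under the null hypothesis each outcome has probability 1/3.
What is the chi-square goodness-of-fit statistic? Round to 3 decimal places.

5.846

Under H₀ each category has probability 1/3, so each expected count is 78/3 = 26.
cat         O        E   (O−E)²/E
win        16       26     3.8462
draw       32       26     1.3846
loss       30       26     0.6154
Sum = 5.846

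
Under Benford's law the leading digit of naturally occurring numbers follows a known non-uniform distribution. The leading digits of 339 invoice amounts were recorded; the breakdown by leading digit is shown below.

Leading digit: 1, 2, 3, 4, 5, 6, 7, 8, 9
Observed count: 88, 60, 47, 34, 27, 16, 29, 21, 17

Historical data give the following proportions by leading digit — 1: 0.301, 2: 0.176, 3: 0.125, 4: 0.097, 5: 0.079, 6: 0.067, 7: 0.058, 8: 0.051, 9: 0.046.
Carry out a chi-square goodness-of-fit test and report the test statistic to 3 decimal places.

Expected counts E_i = n·p_i: 339×0.301 = 102.039, 339×0.176 = 59.664, 339×0.125 = 42.375, 339×0.097 = 32.883, 339×0.079 = 26.781, 339×0.067 = 22.713, 339×0.058 = 19.662, 339×0.051 = 17.289, 339×0.046 = 15.594.
cat         O        E   (O−E)²/E
1          88  102.039     1.9316
2          60   59.664     0.0019
3          47   42.375     0.5048
4          34   32.883     0.0379
5          27   26.781     0.0018
6          16   22.713     1.9841
7          29   19.662     4.4349
8          21   17.289     0.7965
9          17   15.594     0.1268
Sum = 9.820

9.820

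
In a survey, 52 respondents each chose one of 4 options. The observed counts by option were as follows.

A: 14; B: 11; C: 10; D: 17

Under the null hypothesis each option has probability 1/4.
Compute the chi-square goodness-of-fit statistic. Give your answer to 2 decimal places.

Under H₀ each category has probability 1/4, so each expected count is 52/4 = 13.
cat         O        E   (O−E)²/E
A          14       13      0.077
B          11       13      0.308
C          10       13      0.692
D          17       13      1.231
Sum = 2.31

2.31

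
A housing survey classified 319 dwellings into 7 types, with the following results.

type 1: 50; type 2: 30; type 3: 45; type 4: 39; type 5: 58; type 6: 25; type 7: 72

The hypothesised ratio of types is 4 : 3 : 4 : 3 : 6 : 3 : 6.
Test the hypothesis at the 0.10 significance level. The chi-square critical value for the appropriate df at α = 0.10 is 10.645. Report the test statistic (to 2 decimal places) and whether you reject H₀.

5.66; do not reject

Ratio total = 29. Expected counts: 319×4/29 = 44, 319×3/29 = 33, 319×4/29 = 44, 319×3/29 = 33, 319×6/29 = 66, 319×3/29 = 33, 319×6/29 = 66.
χ² = (50−44)²/44 + (30−33)²/33 + (45−44)²/44 + (39−33)²/33 + (58−66)²/66 + (25−33)²/33 + (72−66)²/66
   = 0.818 + 0.273 + 0.023 + 1.091 + 0.970 + 1.939 + 0.545
Sum = 5.66
df = 6. Since 5.66 < 10.645, we do not reject H₀.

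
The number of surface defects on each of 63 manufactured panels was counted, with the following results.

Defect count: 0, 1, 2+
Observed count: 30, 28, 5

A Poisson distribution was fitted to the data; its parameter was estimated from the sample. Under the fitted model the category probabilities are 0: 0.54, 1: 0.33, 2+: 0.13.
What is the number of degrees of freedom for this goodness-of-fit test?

1

There are k = 3 categories and 1 parameter estimated from the data, so df = 3 − 1 − 1 = 1.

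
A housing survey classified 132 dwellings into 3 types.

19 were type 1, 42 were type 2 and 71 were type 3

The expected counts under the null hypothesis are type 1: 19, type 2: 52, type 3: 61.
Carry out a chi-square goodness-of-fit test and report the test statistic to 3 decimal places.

3.562

type 1: (19 − 19)²/19 = 0/19 = 0.0000
type 2: (42 − 52)²/52 = 100/52 = 1.9231
type 3: (71 − 61)²/61 = 100/61 = 1.6393
Sum = 3.562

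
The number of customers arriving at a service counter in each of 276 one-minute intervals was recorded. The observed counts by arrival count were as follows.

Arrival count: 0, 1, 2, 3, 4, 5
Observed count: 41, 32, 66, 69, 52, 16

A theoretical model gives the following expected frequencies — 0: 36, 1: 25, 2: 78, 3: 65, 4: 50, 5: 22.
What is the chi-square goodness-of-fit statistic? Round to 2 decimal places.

6.46

cat         O        E   (O−E)²/E
0          41       36      0.694
1          32       25      1.960
2          66       78      1.846
3          69       65      0.246
4          52       50      0.080
5          16       22      1.636
Sum = 6.46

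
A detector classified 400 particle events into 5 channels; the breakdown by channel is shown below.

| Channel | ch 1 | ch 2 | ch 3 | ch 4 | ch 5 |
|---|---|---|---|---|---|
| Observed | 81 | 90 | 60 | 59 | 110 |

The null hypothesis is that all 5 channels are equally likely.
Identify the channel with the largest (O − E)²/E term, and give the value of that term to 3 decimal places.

Expected count for each of the 5 categories: 400/5 = 80.
cat         O        E   (O−E)²/E
ch 1       81       80     0.0125
ch 2       90       80     1.2500
ch 3       60       80     5.0000
ch 4       59       80     5.5125
ch 5      110       80    11.2500
The largest term is for ch 5: 11.250.

ch 5, 11.250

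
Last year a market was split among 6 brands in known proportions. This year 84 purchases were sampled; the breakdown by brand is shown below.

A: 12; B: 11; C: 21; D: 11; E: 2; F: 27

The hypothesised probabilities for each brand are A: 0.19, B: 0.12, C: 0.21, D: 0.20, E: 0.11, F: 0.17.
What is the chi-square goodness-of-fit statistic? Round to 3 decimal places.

Expected counts E_i = n·p_i: 84×0.19 = 15.96, 84×0.12 = 10.08, 84×0.21 = 17.64, 84×0.20 = 16.8, 84×0.11 = 9.24, 84×0.17 = 14.28.
χ² = (12−15.96)²/15.96 + (11−10.08)²/10.08 + (21−17.64)²/17.64 + (11−16.8)²/16.8 + (2−9.24)²/9.24 + (27−14.28)²/14.28
   = 0.9826 + 0.0840 + 0.6400 + 2.0024 + 5.6729 + 11.3304
Sum = 20.712

20.712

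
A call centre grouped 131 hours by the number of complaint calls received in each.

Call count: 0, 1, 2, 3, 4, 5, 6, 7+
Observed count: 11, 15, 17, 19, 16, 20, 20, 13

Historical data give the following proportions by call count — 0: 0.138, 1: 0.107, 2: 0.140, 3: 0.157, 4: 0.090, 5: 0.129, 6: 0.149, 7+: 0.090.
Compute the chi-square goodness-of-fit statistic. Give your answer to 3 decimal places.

Expected counts E_i = n·p_i: 131×0.138 = 18.078, 131×0.107 = 14.017, 131×0.140 = 18.34, 131×0.157 = 20.567, 131×0.090 = 11.79, 131×0.129 = 16.899, 131×0.149 = 19.519, 131×0.090 = 11.79.
cat         O        E   (O−E)²/E
0          11   18.078     2.7712
1          15   14.017     0.0689
2          17    18.34     0.0979
3          19   20.567     0.1194
4          16    11.79     1.5033
5          20   16.899     0.5690
6          20   19.519     0.0119
7+         13    11.79     0.1242
Sum = 5.266

5.266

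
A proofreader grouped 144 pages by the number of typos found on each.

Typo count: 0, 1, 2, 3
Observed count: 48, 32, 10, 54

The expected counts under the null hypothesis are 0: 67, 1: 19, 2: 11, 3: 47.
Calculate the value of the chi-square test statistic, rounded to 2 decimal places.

15.42

0: (48 − 67)²/67 = 361/67 = 5.388
1: (32 − 19)²/19 = 169/19 = 8.895
2: (10 − 11)²/11 = 1/11 = 0.091
3: (54 − 47)²/47 = 49/47 = 1.043
Sum = 15.42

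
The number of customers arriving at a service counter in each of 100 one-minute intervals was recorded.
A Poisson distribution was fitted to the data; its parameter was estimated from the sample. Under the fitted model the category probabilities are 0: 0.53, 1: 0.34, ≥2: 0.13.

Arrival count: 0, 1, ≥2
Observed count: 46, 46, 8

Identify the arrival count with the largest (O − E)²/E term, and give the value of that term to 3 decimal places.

Expected counts E_i = n·p_i: 100×0.53 = 53, 100×0.34 = 34, 100×0.13 = 13.
0: (46 − 53)²/53 = 49/53 = 0.9245
1: (46 − 34)²/34 = 144/34 = 4.2353
≥2: (8 − 13)²/13 = 25/13 = 1.9231
The largest term is for 1: 4.235.

1, 4.235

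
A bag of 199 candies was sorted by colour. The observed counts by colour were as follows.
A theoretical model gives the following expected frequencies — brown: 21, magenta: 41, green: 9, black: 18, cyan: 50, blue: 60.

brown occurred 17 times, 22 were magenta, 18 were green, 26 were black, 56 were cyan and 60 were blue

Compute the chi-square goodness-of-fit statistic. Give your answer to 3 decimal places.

22.842

χ² = (17−21)²/21 + (22−41)²/41 + (18−9)²/9 + (26−18)²/18 + (56−50)²/50 + (60−60)²/60
   = 0.7619 + 8.8049 + 9.0000 + 3.5556 + 0.7200 + 0.0000
Sum = 22.842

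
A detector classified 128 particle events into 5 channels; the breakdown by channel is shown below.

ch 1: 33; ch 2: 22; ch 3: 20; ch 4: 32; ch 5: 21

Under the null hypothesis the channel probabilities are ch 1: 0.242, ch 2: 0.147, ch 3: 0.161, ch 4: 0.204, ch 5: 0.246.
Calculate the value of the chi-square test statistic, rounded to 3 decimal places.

5.510

Expected counts E_i = n·p_i: 128×0.242 = 30.976, 128×0.147 = 18.816, 128×0.161 = 20.608, 128×0.204 = 26.112, 128×0.246 = 31.488.
χ² = (33−30.976)²/30.976 + (22−18.816)²/18.816 + (20−20.608)²/20.608 + (32−26.112)²/26.112 + (21−31.488)²/31.488
   = 0.1323 + 0.5388 + 0.0179 + 1.3277 + 3.4933
Sum = 5.510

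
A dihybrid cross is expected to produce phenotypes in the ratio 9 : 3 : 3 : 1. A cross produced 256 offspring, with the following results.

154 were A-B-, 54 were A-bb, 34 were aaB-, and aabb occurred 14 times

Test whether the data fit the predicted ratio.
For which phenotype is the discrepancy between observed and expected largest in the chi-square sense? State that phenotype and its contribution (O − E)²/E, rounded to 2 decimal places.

Ratio total = 16. Expected counts: 256×9/16 = 144, 256×3/16 = 48, 256×3/16 = 48, 256×1/16 = 16.
cat         O        E   (O−E)²/E
A-B-      154      144      0.694
A-bb       54       48      0.750
aaB-       34       48      4.083
aabb       14       16      0.250
The largest term is for aaB-: 4.08.

aaB-, 4.08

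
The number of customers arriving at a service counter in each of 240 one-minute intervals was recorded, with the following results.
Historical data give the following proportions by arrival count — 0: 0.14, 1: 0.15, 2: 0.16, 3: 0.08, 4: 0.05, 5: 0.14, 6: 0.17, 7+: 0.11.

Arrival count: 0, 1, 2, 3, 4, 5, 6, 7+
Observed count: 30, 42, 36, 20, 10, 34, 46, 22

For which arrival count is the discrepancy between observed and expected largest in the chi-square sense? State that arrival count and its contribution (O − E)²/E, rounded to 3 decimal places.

1, 1.000

Expected counts E_i = n·p_i: 240×0.14 = 33.6, 240×0.15 = 36, 240×0.16 = 38.4, 240×0.08 = 19.2, 240×0.05 = 12, 240×0.14 = 33.6, 240×0.17 = 40.8, 240×0.11 = 26.4.
χ² = (30−33.6)²/33.6 + (42−36)²/36 + (36−38.4)²/38.4 + (20−19.2)²/19.2 + (10−12)²/12 + (34−33.6)²/33.6 + (46−40.8)²/40.8 + (22−26.4)²/26.4
   = 0.3857 + 1.0000 + 0.1500 + 0.0333 + 0.3333 + 0.0048 + 0.6627 + 0.7333
The largest term is for 1: 1.000.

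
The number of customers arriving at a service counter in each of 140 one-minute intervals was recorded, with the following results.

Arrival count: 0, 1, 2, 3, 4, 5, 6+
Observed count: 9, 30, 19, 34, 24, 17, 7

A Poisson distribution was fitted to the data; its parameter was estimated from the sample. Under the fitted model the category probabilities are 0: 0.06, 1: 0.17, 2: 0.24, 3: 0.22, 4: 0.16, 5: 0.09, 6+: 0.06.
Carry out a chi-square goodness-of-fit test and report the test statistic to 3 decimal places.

Expected counts E_i = n·p_i: 140×0.06 = 8.4, 140×0.17 = 23.8, 140×0.24 = 33.6, 140×0.22 = 30.8, 140×0.16 = 22.4, 140×0.09 = 12.6, 140×0.06 = 8.4.
0: (9 − 8.4)²/8.4 = 0.36/8.4 = 0.0429
1: (30 − 23.8)²/23.8 = 38.44/23.8 = 1.6151
2: (19 − 33.6)²/33.6 = 213.16/33.6 = 6.3440
3: (34 − 30.8)²/30.8 = 10.24/30.8 = 0.3325
4: (24 − 22.4)²/22.4 = 2.56/22.4 = 0.1143
5: (17 − 12.6)²/12.6 = 19.36/12.6 = 1.5365
6+: (7 − 8.4)²/8.4 = 1.96/8.4 = 0.2333
Sum = 10.219

10.219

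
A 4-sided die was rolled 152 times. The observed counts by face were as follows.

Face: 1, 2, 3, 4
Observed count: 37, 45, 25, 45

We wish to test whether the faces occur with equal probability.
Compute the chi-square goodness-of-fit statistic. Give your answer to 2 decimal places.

7.05

Under H₀ each category has probability 1/4, so each expected count is 152/4 = 38.
cat         O        E   (O−E)²/E
1          37       38      0.026
2          45       38      1.289
3          25       38      4.447
4          45       38      1.289
Sum = 7.05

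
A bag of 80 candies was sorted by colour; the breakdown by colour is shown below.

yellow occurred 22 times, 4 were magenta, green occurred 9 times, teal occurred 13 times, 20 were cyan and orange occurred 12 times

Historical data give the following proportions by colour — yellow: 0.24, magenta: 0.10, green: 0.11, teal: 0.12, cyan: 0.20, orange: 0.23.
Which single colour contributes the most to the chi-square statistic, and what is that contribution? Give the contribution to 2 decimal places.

orange, 2.23

Expected counts E_i = n·p_i: 80×0.24 = 19.2, 80×0.10 = 8, 80×0.11 = 8.8, 80×0.12 = 9.6, 80×0.20 = 16, 80×0.23 = 18.4.
yellow: (22 − 19.2)²/19.2 = 7.84/19.2 = 0.408
magenta: (4 − 8)²/8 = 16/8 = 2.000
green: (9 − 8.8)²/8.8 = 0.04/8.8 = 0.005
teal: (13 − 9.6)²/9.6 = 11.56/9.6 = 1.204
cyan: (20 − 16)²/16 = 16/16 = 1.000
orange: (12 − 18.4)²/18.4 = 40.96/18.4 = 2.226
The largest term is for orange: 2.23.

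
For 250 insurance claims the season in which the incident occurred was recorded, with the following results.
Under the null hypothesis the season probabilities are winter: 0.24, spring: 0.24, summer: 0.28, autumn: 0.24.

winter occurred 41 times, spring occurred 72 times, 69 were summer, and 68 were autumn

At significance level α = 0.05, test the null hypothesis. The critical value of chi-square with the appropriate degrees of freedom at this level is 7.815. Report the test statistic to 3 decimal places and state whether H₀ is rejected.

9.498; reject

Expected counts E_i = n·p_i: 250×0.24 = 60, 250×0.24 = 60, 250×0.28 = 70, 250×0.24 = 60.
χ² = (41−60)²/60 + (72−60)²/60 + (69−70)²/70 + (68−60)²/60
   = 6.0167 + 2.4000 + 0.0143 + 1.0667
Sum = 9.498
df = 3. Since 9.498 > 7.815, we reject H₀.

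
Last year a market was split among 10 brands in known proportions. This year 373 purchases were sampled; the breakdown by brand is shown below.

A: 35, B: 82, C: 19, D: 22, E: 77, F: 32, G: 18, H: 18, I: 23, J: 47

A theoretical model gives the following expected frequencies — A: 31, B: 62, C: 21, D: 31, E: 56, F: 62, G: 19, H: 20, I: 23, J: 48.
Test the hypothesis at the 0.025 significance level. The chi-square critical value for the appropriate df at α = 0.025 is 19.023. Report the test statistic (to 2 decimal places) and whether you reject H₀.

32.44; reject

χ² = (35−31)²/31 + (82−62)²/62 + (19−21)²/21 + (22−31)²/31 + (77−56)²/56 + (32−62)²/62 + (18−19)²/19 + (18−20)²/20 + (23−23)²/23 + (47−48)²/48
   = 0.516 + 6.452 + 0.190 + 2.613 + 7.875 + 14.516 + 0.053 + 0.200 + 0.000 + 0.021
Sum = 32.44
df = 9. Since 32.44 > 19.023, we reject H₀.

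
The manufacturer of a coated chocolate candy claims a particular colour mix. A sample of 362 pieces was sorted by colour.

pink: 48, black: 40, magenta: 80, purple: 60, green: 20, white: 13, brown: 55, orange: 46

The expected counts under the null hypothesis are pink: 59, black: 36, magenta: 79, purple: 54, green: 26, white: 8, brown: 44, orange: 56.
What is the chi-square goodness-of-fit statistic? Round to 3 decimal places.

12.220

pink: (48 − 59)²/59 = 121/59 = 2.0508
black: (40 − 36)²/36 = 16/36 = 0.4444
magenta: (80 − 79)²/79 = 1/79 = 0.0127
purple: (60 − 54)²/54 = 36/54 = 0.6667
green: (20 − 26)²/26 = 36/26 = 1.3846
white: (13 − 8)²/8 = 25/8 = 3.1250
brown: (55 − 44)²/44 = 121/44 = 2.7500
orange: (46 − 56)²/56 = 100/56 = 1.7857
Sum = 12.220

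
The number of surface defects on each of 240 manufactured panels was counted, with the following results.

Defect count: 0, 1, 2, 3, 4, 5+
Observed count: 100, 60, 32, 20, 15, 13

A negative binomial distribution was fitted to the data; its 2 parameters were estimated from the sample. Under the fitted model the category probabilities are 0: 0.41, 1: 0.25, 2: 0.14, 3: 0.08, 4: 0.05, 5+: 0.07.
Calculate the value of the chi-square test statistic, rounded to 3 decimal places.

Expected counts E_i = n·p_i: 240×0.41 = 98.4, 240×0.25 = 60, 240×0.14 = 33.6, 240×0.08 = 19.2, 240×0.05 = 12, 240×0.07 = 16.8.
cat         O        E   (O−E)²/E
0         100     98.4     0.0260
1          60       60     0.0000
2          32     33.6     0.0762
3          20     19.2     0.0333
4          15       12     0.7500
5+         13     16.8     0.8595
Sum = 1.745

1.745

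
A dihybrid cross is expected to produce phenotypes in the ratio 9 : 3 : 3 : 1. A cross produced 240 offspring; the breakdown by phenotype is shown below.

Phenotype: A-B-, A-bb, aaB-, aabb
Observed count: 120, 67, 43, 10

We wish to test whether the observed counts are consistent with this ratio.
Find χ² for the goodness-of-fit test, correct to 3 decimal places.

14.178

Ratio total = 16. Expected counts: 240×9/16 = 135, 240×3/16 = 45, 240×3/16 = 45, 240×1/16 = 15.
A-B-: (120 − 135)²/135 = 225/135 = 1.6667
A-bb: (67 − 45)²/45 = 484/45 = 10.7556
aaB-: (43 − 45)²/45 = 4/45 = 0.0889
aabb: (10 − 15)²/15 = 25/15 = 1.6667
Sum = 14.178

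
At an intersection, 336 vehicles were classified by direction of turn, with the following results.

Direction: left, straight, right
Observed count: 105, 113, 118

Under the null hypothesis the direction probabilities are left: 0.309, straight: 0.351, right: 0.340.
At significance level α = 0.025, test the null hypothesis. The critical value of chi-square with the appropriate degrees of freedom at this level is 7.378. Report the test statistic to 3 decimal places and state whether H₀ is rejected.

Expected counts E_i = n·p_i: 336×0.309 = 103.824, 336×0.351 = 117.936, 336×0.340 = 114.24.
left: (105 − 103.824)²/103.824 = 1.382976/103.824 = 0.0133
straight: (113 − 117.936)²/117.936 = 24.364096/117.936 = 0.2066
right: (118 − 114.24)²/114.24 = 14.1376/114.24 = 0.1238
Sum = 0.344
df = 2. Since 0.344 < 7.378, we do not reject H₀.

0.344; do not reject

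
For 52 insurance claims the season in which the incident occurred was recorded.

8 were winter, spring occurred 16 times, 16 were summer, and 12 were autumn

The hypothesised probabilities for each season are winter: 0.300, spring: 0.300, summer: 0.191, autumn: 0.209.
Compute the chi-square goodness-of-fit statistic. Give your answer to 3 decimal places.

7.538

Expected counts E_i = n·p_i: 52×0.300 = 15.6, 52×0.300 = 15.6, 52×0.191 = 9.932, 52×0.209 = 10.868.
winter: (8 − 15.6)²/15.6 = 57.76/15.6 = 3.7026
spring: (16 − 15.6)²/15.6 = 0.16/15.6 = 0.0103
summer: (16 − 9.932)²/9.932 = 36.820624/9.932 = 3.7073
autumn: (12 − 10.868)²/10.868 = 1.281424/10.868 = 0.1179
Sum = 7.538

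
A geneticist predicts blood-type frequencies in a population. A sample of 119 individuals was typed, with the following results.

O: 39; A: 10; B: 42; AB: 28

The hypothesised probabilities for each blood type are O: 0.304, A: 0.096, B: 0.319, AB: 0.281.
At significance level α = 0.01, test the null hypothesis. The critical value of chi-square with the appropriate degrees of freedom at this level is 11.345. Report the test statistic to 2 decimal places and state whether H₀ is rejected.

Expected counts E_i = n·p_i: 119×0.304 = 36.176, 119×0.096 = 11.424, 119×0.319 = 37.961, 119×0.281 = 33.439.
χ² = (39−36.176)²/36.176 + (10−11.424)²/11.424 + (42−37.961)²/37.961 + (28−33.439)²/33.439
   = 0.220 + 0.178 + 0.430 + 0.885
Sum = 1.71
df = 3. Since 1.71 < 11.345, we do not reject H₀.

1.71; do not reject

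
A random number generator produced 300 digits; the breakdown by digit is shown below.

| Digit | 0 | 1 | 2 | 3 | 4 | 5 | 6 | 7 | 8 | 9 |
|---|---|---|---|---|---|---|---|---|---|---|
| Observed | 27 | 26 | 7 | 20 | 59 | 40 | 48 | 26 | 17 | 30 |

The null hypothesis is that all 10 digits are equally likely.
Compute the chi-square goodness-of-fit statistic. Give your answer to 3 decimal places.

70.133

Under H₀ each category has probability 1/10, so each expected count is 300/10 = 30.
0: (27 − 30)²/30 = 9/30 = 0.3000
1: (26 − 30)²/30 = 16/30 = 0.5333
2: (7 − 30)²/30 = 529/30 = 17.6333
3: (20 − 30)²/30 = 100/30 = 3.3333
4: (59 − 30)²/30 = 841/30 = 28.0333
5: (40 − 30)²/30 = 100/30 = 3.3333
6: (48 − 30)²/30 = 324/30 = 10.8000
7: (26 − 30)²/30 = 16/30 = 0.5333
8: (17 − 30)²/30 = 169/30 = 5.6333
9: (30 − 30)²/30 = 0/30 = 0.0000
Sum = 70.133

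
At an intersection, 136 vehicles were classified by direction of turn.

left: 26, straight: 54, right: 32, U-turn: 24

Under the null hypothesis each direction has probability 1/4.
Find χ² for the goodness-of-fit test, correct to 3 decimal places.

16.706

Under H₀ each category has probability 1/4, so each expected count is 136/4 = 34.
left: (26 − 34)²/34 = 64/34 = 1.8824
straight: (54 − 34)²/34 = 400/34 = 11.7647
right: (32 − 34)²/34 = 4/34 = 0.1176
U-turn: (24 − 34)²/34 = 100/34 = 2.9412
Sum = 16.706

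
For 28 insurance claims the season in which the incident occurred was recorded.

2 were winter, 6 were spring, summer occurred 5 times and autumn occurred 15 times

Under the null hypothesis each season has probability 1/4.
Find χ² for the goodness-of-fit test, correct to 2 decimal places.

13.43

Under H₀ each category has probability 1/4, so each expected count is 28/4 = 7.
χ² = (2−7)²/7 + (6−7)²/7 + (5−7)²/7 + (15−7)²/7
   = 3.571 + 0.143 + 0.571 + 9.143
Sum = 13.43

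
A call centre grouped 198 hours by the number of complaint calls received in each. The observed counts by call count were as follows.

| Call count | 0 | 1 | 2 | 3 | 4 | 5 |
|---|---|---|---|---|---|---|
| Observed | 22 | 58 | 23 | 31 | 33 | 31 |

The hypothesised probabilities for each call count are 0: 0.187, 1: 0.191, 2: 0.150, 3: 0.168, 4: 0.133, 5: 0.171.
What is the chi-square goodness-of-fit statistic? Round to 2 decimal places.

Expected counts E_i = n·p_i: 198×0.187 = 37.026, 198×0.191 = 37.818, 198×0.150 = 29.7, 198×0.168 = 33.264, 198×0.133 = 26.334, 198×0.171 = 33.858.
cat         O        E   (O−E)²/E
0          22   37.026      6.098
1          58   37.818     10.770
2          23     29.7      1.511
3          31   33.264      0.154
4          33   26.334      1.687
5          31   33.858      0.241
Sum = 20.46

20.46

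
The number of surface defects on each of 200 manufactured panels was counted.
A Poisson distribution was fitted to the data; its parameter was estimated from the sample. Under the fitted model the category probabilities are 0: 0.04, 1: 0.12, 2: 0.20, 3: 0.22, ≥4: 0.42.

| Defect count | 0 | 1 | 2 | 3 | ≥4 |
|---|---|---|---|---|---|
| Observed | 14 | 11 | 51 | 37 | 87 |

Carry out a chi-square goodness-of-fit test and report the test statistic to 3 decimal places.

15.787

Expected counts E_i = n·p_i: 200×0.04 = 8, 200×0.12 = 24, 200×0.20 = 40, 200×0.22 = 44, 200×0.42 = 84.
0: (14 − 8)²/8 = 36/8 = 4.5000
1: (11 − 24)²/24 = 169/24 = 7.0417
2: (51 − 40)²/40 = 121/40 = 3.0250
3: (37 − 44)²/44 = 49/44 = 1.1136
≥4: (87 − 84)²/84 = 9/84 = 0.1071
Sum = 15.787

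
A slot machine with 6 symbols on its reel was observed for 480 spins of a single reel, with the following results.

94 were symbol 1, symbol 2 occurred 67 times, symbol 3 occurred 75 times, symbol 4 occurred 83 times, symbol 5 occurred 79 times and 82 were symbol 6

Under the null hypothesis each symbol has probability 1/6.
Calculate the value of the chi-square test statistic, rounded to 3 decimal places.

5.050

Expected count for each of the 6 categories: 480/6 = 80.
cat           O        E   (O−E)²/E
symbol 1     94       80     2.4500
symbol 2     67       80     2.1125
symbol 3     75       80     0.3125
symbol 4     83       80     0.1125
symbol 5     79       80     0.0125
symbol 6     82       80     0.0500
Sum = 5.050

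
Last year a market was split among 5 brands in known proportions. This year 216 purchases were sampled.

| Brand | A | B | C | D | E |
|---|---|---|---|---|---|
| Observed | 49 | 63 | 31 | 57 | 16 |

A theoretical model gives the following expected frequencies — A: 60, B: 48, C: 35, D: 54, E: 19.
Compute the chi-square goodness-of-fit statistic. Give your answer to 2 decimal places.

7.80

A: (49 − 60)²/60 = 121/60 = 2.017
B: (63 − 48)²/48 = 225/48 = 4.688
C: (31 − 35)²/35 = 16/35 = 0.457
D: (57 − 54)²/54 = 9/54 = 0.167
E: (16 − 19)²/19 = 9/19 = 0.474
Sum = 7.80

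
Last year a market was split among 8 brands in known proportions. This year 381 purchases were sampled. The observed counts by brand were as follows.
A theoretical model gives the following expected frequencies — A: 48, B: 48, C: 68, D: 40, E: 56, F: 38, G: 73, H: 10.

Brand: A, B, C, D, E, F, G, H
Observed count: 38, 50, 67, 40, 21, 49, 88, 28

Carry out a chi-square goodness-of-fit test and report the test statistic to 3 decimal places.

62.723

A: (38 − 48)²/48 = 100/48 = 2.0833
B: (50 − 48)²/48 = 4/48 = 0.0833
C: (67 − 68)²/68 = 1/68 = 0.0147
D: (40 − 40)²/40 = 0/40 = 0.0000
E: (21 − 56)²/56 = 1225/56 = 21.8750
F: (49 − 38)²/38 = 121/38 = 3.1842
G: (88 − 73)²/73 = 225/73 = 3.0822
H: (28 − 10)²/10 = 324/10 = 32.4000
Sum = 62.723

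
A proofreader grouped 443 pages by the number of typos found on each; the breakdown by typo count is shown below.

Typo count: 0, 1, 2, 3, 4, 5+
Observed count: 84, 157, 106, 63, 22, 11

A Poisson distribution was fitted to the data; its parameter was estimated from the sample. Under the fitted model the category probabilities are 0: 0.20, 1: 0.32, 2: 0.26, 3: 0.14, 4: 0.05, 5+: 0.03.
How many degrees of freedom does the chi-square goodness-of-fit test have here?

There are k = 6 categories and 1 parameter estimated from the data, so df = 6 − 1 − 1 = 4.

4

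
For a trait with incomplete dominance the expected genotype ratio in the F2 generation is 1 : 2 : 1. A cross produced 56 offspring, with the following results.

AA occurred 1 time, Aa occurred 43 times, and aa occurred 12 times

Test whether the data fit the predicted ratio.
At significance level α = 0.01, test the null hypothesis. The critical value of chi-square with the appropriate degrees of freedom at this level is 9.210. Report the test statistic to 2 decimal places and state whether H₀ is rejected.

Ratio total = 4. Expected counts: 56×1/4 = 14, 56×2/4 = 28, 56×1/4 = 14.
χ² = (1−14)²/14 + (43−28)²/28 + (12−14)²/14
   = 12.071 + 8.036 + 0.286
Sum = 20.39
df = 2. Since 20.39 > 9.210, we reject H₀.

20.39; reject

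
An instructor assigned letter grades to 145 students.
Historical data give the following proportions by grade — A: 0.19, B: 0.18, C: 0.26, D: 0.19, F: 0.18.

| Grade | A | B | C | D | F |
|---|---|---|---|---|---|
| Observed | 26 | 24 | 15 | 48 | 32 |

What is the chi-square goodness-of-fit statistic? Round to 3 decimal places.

30.438

Expected counts E_i = n·p_i: 145×0.19 = 27.55, 145×0.18 = 26.1, 145×0.26 = 37.7, 145×0.19 = 27.55, 145×0.18 = 26.1.
χ² = (26−27.55)²/27.55 + (24−26.1)²/26.1 + (15−37.7)²/37.7 + (48−27.55)²/27.55 + (32−26.1)²/26.1
   = 0.0872 + 0.1690 + 13.6682 + 15.1798 + 1.3337
Sum = 30.438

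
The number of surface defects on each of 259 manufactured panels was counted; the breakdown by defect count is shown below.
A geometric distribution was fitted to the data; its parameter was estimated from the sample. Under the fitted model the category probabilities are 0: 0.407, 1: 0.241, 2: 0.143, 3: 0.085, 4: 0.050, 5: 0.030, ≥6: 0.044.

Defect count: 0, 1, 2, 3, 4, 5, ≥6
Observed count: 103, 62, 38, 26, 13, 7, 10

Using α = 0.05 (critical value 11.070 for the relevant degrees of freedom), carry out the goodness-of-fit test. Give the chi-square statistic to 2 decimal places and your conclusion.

Expected counts E_i = n·p_i: 259×0.407 = 105.413, 259×0.241 = 62.419, 259×0.143 = 37.037, 259×0.085 = 22.015, 259×0.050 = 12.95, 259×0.030 = 7.77, 259×0.044 = 11.396.
χ² = (103−105.413)²/105.413 + (62−62.419)²/62.419 + (38−37.037)²/37.037 + (26−22.015)²/22.015 + (13−12.95)²/12.95 + (7−7.77)²/7.77 + (10−11.396)²/11.396
   = 0.055 + 0.003 + 0.025 + 0.721 + 0.000 + 0.076 + 0.171
Sum = 1.05
df = 5. Since 1.05 < 11.070, we do not reject H₀.

1.05; do not reject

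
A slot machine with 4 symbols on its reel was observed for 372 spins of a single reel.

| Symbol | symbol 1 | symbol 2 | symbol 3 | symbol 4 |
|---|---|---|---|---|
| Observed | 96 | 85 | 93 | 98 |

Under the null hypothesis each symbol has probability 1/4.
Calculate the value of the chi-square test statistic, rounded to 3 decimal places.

Under H₀ each category has probability 1/4, so each expected count is 372/4 = 93.
cat           O        E   (O−E)²/E
symbol 1     96       93     0.0968
symbol 2     85       93     0.6882
symbol 3     93       93     0.0000
symbol 4     98       93     0.2688
Sum = 1.054

1.054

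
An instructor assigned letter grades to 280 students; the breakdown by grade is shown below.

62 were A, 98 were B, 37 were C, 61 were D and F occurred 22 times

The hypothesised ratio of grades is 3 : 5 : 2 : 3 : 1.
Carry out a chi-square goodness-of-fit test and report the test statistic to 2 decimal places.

0.55

Ratio total = 14. Expected counts: 280×3/14 = 60, 280×5/14 = 100, 280×2/14 = 40, 280×3/14 = 60, 280×1/14 = 20.
χ² = (62−60)²/60 + (98−100)²/100 + (37−40)²/40 + (61−60)²/60 + (22−20)²/20
   = 0.067 + 0.040 + 0.225 + 0.017 + 0.200
Sum = 0.55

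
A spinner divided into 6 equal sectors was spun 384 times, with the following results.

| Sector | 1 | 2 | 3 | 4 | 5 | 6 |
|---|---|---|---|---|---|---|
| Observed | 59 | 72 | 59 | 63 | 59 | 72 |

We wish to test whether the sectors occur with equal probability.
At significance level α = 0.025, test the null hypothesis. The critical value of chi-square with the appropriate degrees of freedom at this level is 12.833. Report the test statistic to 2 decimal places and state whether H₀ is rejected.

Under H₀ each category has probability 1/6, so each expected count is 384/6 = 64.
χ² = (59−64)²/64 + (72−64)²/64 + (59−64)²/64 + (63−64)²/64 + (59−64)²/64 + (72−64)²/64
   = 0.391 + 1.000 + 0.391 + 0.016 + 0.391 + 1.000
Sum = 3.19
df = 5. Since 3.19 < 12.833, we do not reject H₀.

3.19; do not reject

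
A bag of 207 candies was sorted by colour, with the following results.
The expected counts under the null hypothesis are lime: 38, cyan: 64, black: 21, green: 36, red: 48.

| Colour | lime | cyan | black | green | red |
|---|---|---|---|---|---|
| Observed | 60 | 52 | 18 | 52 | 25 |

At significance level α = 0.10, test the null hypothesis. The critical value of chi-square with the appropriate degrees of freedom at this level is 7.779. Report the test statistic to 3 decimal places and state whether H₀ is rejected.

lime: (60 − 38)²/38 = 484/38 = 12.7368
cyan: (52 − 64)²/64 = 144/64 = 2.2500
black: (18 − 21)²/21 = 9/21 = 0.4286
green: (52 − 36)²/36 = 256/36 = 7.1111
red: (25 − 48)²/48 = 529/48 = 11.0208
Sum = 33.547
df = 4. Since 33.547 > 7.779, we reject H₀.

33.547; reject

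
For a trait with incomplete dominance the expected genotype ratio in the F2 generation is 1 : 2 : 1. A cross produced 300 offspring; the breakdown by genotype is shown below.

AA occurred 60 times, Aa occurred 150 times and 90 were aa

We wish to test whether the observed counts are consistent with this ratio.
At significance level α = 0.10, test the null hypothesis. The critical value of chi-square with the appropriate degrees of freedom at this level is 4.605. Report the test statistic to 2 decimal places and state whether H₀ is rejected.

6.00; reject

Ratio total = 4. Expected counts: 300×1/4 = 75, 300×2/4 = 150, 300×1/4 = 75.
AA: (60 − 75)²/75 = 225/75 = 3.000
Aa: (150 − 150)²/150 = 0/150 = 0.000
aa: (90 − 75)²/75 = 225/75 = 3.000
Sum = 6.00
df = 2. Since 6.00 > 4.605, we reject H₀.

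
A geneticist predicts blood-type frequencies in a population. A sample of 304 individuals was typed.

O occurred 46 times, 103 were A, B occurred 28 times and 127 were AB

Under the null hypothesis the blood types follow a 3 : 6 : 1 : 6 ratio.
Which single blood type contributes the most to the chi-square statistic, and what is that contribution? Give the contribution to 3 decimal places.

Ratio total = 16. Expected counts: 304×3/16 = 57, 304×6/16 = 114, 304×1/16 = 19, 304×6/16 = 114.
O: (46 − 57)²/57 = 121/57 = 2.1228
A: (103 − 114)²/114 = 121/114 = 1.0614
B: (28 − 19)²/19 = 81/19 = 4.2632
AB: (127 − 114)²/114 = 169/114 = 1.4825
The largest term is for B: 4.263.

B, 4.263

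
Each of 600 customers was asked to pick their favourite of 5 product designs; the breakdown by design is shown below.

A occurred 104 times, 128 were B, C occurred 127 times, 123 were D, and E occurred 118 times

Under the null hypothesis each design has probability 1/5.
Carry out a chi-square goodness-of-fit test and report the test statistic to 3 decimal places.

Under H₀ each category has probability 1/5, so each expected count is 600/5 = 120.
cat         O        E   (O−E)²/E
A         104      120     2.1333
B         128      120     0.5333
C         127      120     0.4083
D         123      120     0.0750
E         118      120     0.0333
Sum = 3.183

3.183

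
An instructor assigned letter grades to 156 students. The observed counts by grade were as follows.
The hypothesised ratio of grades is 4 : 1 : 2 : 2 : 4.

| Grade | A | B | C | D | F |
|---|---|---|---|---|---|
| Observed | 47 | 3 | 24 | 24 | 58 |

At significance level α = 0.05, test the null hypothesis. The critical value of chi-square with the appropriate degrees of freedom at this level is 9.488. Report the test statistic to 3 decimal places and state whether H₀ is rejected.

Ratio total = 13. Expected counts: 156×4/13 = 48, 156×1/13 = 12, 156×2/13 = 24, 156×2/13 = 24, 156×4/13 = 48.
A: (47 − 48)²/48 = 1/48 = 0.0208
B: (3 − 12)²/12 = 81/12 = 6.7500
C: (24 − 24)²/24 = 0/24 = 0.0000
D: (24 − 24)²/24 = 0/24 = 0.0000
F: (58 − 48)²/48 = 100/48 = 2.0833
Sum = 8.854
df = 4. Since 8.854 < 9.488, we do not reject H₀.

8.854; do not reject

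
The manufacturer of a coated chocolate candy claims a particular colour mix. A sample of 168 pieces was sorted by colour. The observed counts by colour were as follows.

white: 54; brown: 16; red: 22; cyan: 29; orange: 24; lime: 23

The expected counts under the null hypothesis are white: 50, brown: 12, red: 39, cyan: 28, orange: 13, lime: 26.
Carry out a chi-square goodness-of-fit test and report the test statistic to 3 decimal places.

18.753

cat         O        E   (O−E)²/E
white      54       50     0.3200
brown      16       12     1.3333
red        22       39     7.4103
cyan       29       28     0.0357
orange     24       13     9.3077
lime       23       26     0.3462
Sum = 18.753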